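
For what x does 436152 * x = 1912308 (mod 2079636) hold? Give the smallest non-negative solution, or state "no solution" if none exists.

148308

First find gcd(436152, 2079636):
2079636 = 4*436152 + 335028
436152 = 1*335028 + 101124
335028 = 3*101124 + 31656
101124 = 3*31656 + 6156
31656 = 5*6156 + 876
6156 = 7*876 + 24
876 = 36*24 + 12
24 = 2*12 + 0
gcd = 12 and 12 | 1912308, so solutions exist. Divide through by 12: 36346x ≡ 159359 (mod 173303).
Now find 36346⁻¹ mod 173303:
173303 = 4×36346 + 27919
36346 = 1×27919 + 8427
27919 = 3×8427 + 2638
8427 = 3×2638 + 513
2638 = 5×513 + 73
513 = 7×73 + 2
73 = 36×2 + 1
2 = 2×1 + 0
Back-substitute:
1 = 73 − 36·2
1 = −36·513 + 253·73
1 = 253·2638 − 1301·513
1 = −1301·8427 + 4156·2638
1 = 4156·27919 − 13769·8427
1 = −13769·36346 + 17925·27919
1 = 17925·173303 − 85469·36346
So 36346·(-85469) ≡ 1 (mod 173303), i.e. 36346⁻¹ ≡ 87834.
Then x ≡ 87834·159359 ≡ 148308 (mod 173303); the smallest non-negative solution is x = 148308.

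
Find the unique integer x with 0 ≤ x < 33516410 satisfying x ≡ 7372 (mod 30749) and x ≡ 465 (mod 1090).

Write x = 7372 + 30749·k. Then 30749·k ≡ 465 − 7372 ≡ 723 (mod 1090).
Need 30749⁻¹ mod 1090. Extended Euclid on (1090, 229):
1090 = 4*229 + 174
229 = 1*174 + 55
174 = 3*55 + 9
55 = 6*9 + 1
9 = 9*1 + 0
Back-substitute:
1 = 55 − 6·9
1 = −6·174 + 19·55
1 = 19·229 − 25·174
1 = −25·1090 + 119·229
30749⁻¹ ≡ 119 (mod 1090), so k ≡ 119·723 ≡ 1017 (mod 1090).
x = 7372 + 30749·1017 = 31279105.

31279105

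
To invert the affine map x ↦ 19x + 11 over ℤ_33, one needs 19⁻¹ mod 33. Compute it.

Apply the Euclidean algorithm to 33 and 19:
33 = 1×19 + 14
19 = 1×14 + 5
14 = 2×5 + 4
5 = 1×4 + 1
4 = 4×1 + 0
Since gcd(19, 33) = 1, back-substitute to write 1 as a combination:
1 = 5 − 4
1 = −14 + 3·5
1 = 3·19 − 4·14
1 = −4·33 + 7·19
So 19·7 ≡ 1 (mod 33).

7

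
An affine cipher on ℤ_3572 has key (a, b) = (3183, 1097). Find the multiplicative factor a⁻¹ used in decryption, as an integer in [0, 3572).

Run Euclid on (3572, 3183):
3572 = 1·3183 + 389
3183 = 8·389 + 71
389 = 5·71 + 34
71 = 2·34 + 3
34 = 11·3 + 1
3 = 3·1 + 0
gcd = 1, so the inverse exists. Back-substitute:
1 = 34 − 11·3
1 = −11·71 + 23·34
1 = 23·389 − 126·71
1 = −126·3183 + 1031·389
1 = 1031·3572 − 1157·3183
Thus 3183·(-1157) ≡ 1 (mod 3572); reducing, -1157 mod 3572 = 2415.

2415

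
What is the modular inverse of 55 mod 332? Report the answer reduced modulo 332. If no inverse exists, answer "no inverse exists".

163

Run Euclid on (332, 55):
332 = 6×55 + 2
55 = 27×2 + 1
2 = 2×1 + 0
gcd = 1, so the inverse exists. Back-substitute:
1 = 55 − 27·2
1 = −27·332 + 163·55
So 55·163 ≡ 1 (mod 332).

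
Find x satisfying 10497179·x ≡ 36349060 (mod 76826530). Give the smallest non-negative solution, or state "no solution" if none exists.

6733880

First find gcd(10497179, 76826530):
76826530 = 7*10497179 + 3346277
10497179 = 3*3346277 + 458348
3346277 = 7*458348 + 137841
458348 = 3*137841 + 44825
137841 = 3*44825 + 3366
44825 = 13*3366 + 1067
3366 = 3*1067 + 165
1067 = 6*165 + 77
165 = 2*77 + 11
77 = 7*11 + 0
gcd = 11 and 11 | 36349060, so solutions exist. Divide through by 11: 954289x ≡ 3304460 (mod 6984230).
Now find 954289⁻¹ mod 6984230:
6984230 = 7*954289 + 304207
954289 = 3*304207 + 41668
304207 = 7*41668 + 12531
41668 = 3*12531 + 4075
12531 = 3*4075 + 306
4075 = 13*306 + 97
306 = 3*97 + 15
97 = 6*15 + 7
15 = 2*7 + 1
7 = 7*1 + 0
Back-substitute:
1 = 15 − 2·7
1 = −2·97 + 13·15
1 = 13·306 − 41·97
1 = −41·4075 + 546·306
1 = 546·12531 − 1679·4075
1 = −1679·41668 + 5583·12531
1 = 5583·304207 − 40760·41668
1 = −40760·954289 + 127863·304207
1 = 127863·6984230 − 935801·954289
So 954289·(-935801) ≡ 1 (mod 6984230), i.e. 954289⁻¹ ≡ 6048429.
Then x ≡ 6048429·3304460 ≡ 6733880 (mod 6984230); the smallest non-negative solution is x = 6733880.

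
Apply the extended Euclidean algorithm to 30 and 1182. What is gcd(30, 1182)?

6

Apply Euclid's algorithm to 1182 and 30:
1182 = 39*30 + 12
30 = 2*12 + 6
12 = 2*6 + 0
gcd(30, 1182) = 6.
Express as a combination:
6 = 30 − 2·12
6 = −2·1182 + 79·30
So 6 = (-2)·1182 + (79)·30.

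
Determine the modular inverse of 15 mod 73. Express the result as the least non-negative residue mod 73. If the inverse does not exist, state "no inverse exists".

39

Extended Euclidean algorithm:
73 = 4·15 + 13
15 = 1·13 + 2
13 = 6·2 + 1
2 = 2·1 + 0
gcd = 1, so the inverse exists. Back-substitute:
1 = 13 − 6·2
1 = −6·15 + 7·13
1 = 7·73 − 34·15
So 15·(-34) ≡ 1 (mod 73), and -34 ≡ 39 (mod 73).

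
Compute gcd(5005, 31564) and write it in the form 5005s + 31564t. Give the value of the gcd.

13

Repeated division:
31564 = 6*5005 + 1534
5005 = 3*1534 + 403
1534 = 3*403 + 325
403 = 1*325 + 78
325 = 4*78 + 13
78 = 6*13 + 0
gcd(5005, 31564) = 13.
Working backward:
13 = 325 − 4·78
13 = −4·403 + 5·325
13 = 5·1534 − 19·403
13 = −19·5005 + 62·1534
13 = 62·31564 − 391·5005
So 13 = (62)·31564 + (-391)·5005.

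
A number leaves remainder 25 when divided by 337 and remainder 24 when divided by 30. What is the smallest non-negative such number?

5754

Write x = 25 + 337·k. Then 337·k ≡ 24 − 25 ≡ 29 (mod 30).
Need 337⁻¹ mod 30. Extended Euclid on (30, 7):
30 = 4*7 + 2
7 = 3*2 + 1
2 = 2*1 + 0
Back-substitute:
1 = 7 − 3·2
1 = −3·30 + 13·7
337⁻¹ ≡ 13 (mod 30), so k ≡ 13·29 ≡ 17 (mod 30).
x = 25 + 337·17 = 5754.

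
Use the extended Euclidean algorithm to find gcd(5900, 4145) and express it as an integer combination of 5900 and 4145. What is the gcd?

5

Euclidean algorithm:
5900 = 1·4145 + 1755
4145 = 2·1755 + 635
1755 = 2·635 + 485
635 = 1·485 + 150
485 = 3·150 + 35
150 = 4·35 + 10
35 = 3·10 + 5
10 = 2·5 + 0
gcd(5900, 4145) = 5.
Working backward:
5 = 35 − 3·10
5 = −3·150 + 13·35
5 = 13·485 − 42·150
5 = −42·635 + 55·485
5 = 55·1755 − 152·635
5 = −152·4145 + 359·1755
5 = 359·5900 − 511·4145
So 5 = (359)·5900 + (-511)·4145.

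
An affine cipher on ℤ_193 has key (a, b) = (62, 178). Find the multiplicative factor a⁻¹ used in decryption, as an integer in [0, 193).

165

Apply the Euclidean algorithm to 193 and 62:
193 = 3×62 + 7
62 = 8×7 + 6
7 = 1×6 + 1
6 = 6×1 + 0
Since gcd(62, 193) = 1, back-substitute to write 1 as a combination:
1 = 7 − 6
1 = −62 + 9·7
1 = 9·193 − 28·62
So 62·(-28) ≡ 1 (mod 193), and -28 ≡ 165 (mod 193).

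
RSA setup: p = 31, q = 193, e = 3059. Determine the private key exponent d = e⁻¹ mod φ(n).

φ(n) = (p−1)(q−1) = 30·192 = 5760.
Need d with 3059·d ≡ 1 (mod 5760). Apply the extended Euclidean algorithm:
5760 = 1*3059 + 2701
3059 = 1*2701 + 358
2701 = 7*358 + 195
358 = 1*195 + 163
195 = 1*163 + 32
163 = 5*32 + 3
32 = 10*3 + 2
3 = 1*2 + 1
2 = 2*1 + 0
Back-substitute:
1 = 3 − 2
1 = −32 + 11·3
1 = 11·163 − 56·32
1 = −56·195 + 67·163
1 = 67·358 − 123·195
1 = −123·2701 + 928·358
1 = 928·3059 − 1051·2701
1 = −1051·5760 + 1979·3059
So 3059·1979 ≡ 1 (mod 5760), hence d = 1979.

1979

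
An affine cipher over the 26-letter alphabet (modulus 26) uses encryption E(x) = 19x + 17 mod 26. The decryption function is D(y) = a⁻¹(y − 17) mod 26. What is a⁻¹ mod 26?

Apply the Euclidean algorithm to 26 and 19:
26 = 1*19 + 7
19 = 2*7 + 5
7 = 1*5 + 2
5 = 2*2 + 1
2 = 2*1 + 0
Since gcd(19, 26) = 1, back-substitute to write 1 as a combination:
1 = 5 − 2·2
1 = −2·7 + 3·5
1 = 3·19 − 8·7
1 = −8·26 + 11·19
So 19·11 ≡ 1 (mod 26).

11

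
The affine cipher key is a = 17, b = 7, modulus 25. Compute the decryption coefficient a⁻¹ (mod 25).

Extended Euclidean algorithm:
25 = 1·17 + 8
17 = 2·8 + 1
8 = 8·1 + 0
Since gcd(17, 25) = 1, back-substitute to write 1 as a combination:
1 = 17 − 2·8
1 = −2·25 + 3·17
So 17·3 ≡ 1 (mod 25).

3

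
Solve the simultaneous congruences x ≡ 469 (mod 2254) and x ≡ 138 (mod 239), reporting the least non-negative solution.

Write x = 469 + 2254·k. Then 2254·k ≡ 138 − 469 ≡ 147 (mod 239).
Need 2254⁻¹ mod 239. Extended Euclid on (239, 103):
239 = 2·103 + 33
103 = 3·33 + 4
33 = 8·4 + 1
4 = 4·1 + 0
Back-substitute:
1 = 33 − 8·4
1 = −8·103 + 25·33
1 = 25·239 − 58·103
2254⁻¹ ≡ 181 (mod 239), so k ≡ 181·147 ≡ 78 (mod 239).
x = 469 + 2254·78 = 176281.

176281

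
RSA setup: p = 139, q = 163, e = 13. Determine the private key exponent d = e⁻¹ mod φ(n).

17197

φ(n) = (p−1)(q−1) = 138·162 = 22356.
Need d with 13·d ≡ 1 (mod 22356). Apply the extended Euclidean algorithm:
22356 = 1719×13 + 9
13 = 1×9 + 4
9 = 2×4 + 1
4 = 4×1 + 0
Back-substitute:
1 = 9 − 2·4
1 = −2·13 + 3·9
1 = 3·22356 − 5159·13
So 13·(-5159) ≡ 1 (mod 22356), hence d ≡ -5159 ≡ 17197 (mod 22356).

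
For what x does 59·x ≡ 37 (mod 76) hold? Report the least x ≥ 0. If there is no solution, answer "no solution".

First find gcd(59, 76):
76 = 1×59 + 17
59 = 3×17 + 8
17 = 2×8 + 1
8 = 8×1 + 0
gcd = 1, so a unique solution mod 76 exists.
Back-substitute for the Bézout coefficients:
1 = 17 − 2·8
1 = −2·59 + 7·17
1 = 7·76 − 9·59
So 59·(-9) ≡ 1 (mod 76), giving 59⁻¹ ≡ 67.
x ≡ 59⁻¹·37 ≡ 67·37 ≡ 47 (mod 76).

47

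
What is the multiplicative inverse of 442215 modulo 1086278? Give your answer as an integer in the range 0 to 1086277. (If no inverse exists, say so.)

1050237

Run Euclid on (1086278, 442215):
1086278 = 2×442215 + 201848
442215 = 2×201848 + 38519
201848 = 5×38519 + 9253
38519 = 4×9253 + 1507
9253 = 6×1507 + 211
1507 = 7×211 + 30
211 = 7×30 + 1
30 = 30×1 + 0
The gcd is 1. Working backward:
1 = 211 − 7·30
1 = −7·1507 + 50·211
1 = 50·9253 − 307·1507
1 = −307·38519 + 1278·9253
1 = 1278·201848 − 6697·38519
1 = −6697·442215 + 14672·201848
1 = 14672·1086278 − 36041·442215
Thus 442215·(-36041) ≡ 1 (mod 1086278); reducing, -36041 mod 1086278 = 1050237.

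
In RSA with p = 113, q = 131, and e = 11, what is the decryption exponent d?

φ(n) = (p−1)(q−1) = 112·130 = 14560.
Need d with 11·d ≡ 1 (mod 14560). Apply the extended Euclidean algorithm:
14560 = 1323*11 + 7
11 = 1*7 + 4
7 = 1*4 + 3
4 = 1*3 + 1
3 = 3*1 + 0
Back-substitute:
1 = 4 − 3
1 = −7 + 2·4
1 = 2·11 − 3·7
1 = −3·14560 + 3971·11
So 11·3971 ≡ 1 (mod 14560), hence d = 3971.

3971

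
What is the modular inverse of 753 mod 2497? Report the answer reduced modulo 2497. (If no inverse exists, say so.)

1857

Run Euclid on (2497, 753):
2497 = 3*753 + 238
753 = 3*238 + 39
238 = 6*39 + 4
39 = 9*4 + 3
4 = 1*3 + 1
3 = 3*1 + 0
Since gcd(753, 2497) = 1, back-substitute to write 1 as a combination:
1 = 4 − 3
1 = −39 + 10·4
1 = 10·238 − 61·39
1 = −61·753 + 193·238
1 = 193·2497 − 640·753
Hence 753⁻¹ ≡ -640 ≡ 1857 (mod 2497).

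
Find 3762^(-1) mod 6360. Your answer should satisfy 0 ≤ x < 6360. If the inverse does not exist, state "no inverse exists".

Euclidean algorithm on 6360, 3762:
6360 = 1·3762 + 2598
3762 = 1·2598 + 1164
2598 = 2·1164 + 270
1164 = 4·270 + 84
270 = 3·84 + 18
84 = 4·18 + 12
18 = 1·12 + 6
12 = 2·6 + 0
Since gcd = 6 > 1, 3762 is not a unit mod 6360.

no inverse exists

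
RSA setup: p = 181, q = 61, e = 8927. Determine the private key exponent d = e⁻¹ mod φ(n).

φ(n) = (p−1)(q−1) = 180·60 = 10800.
Need d with 8927·d ≡ 1 (mod 10800). Apply the extended Euclidean algorithm:
10800 = 1·8927 + 1873
8927 = 4·1873 + 1435
1873 = 1·1435 + 438
1435 = 3·438 + 121
438 = 3·121 + 75
121 = 1·75 + 46
75 = 1·46 + 29
46 = 1·29 + 17
29 = 1·17 + 12
17 = 1·12 + 5
12 = 2·5 + 2
5 = 2·2 + 1
2 = 2·1 + 0
Back-substitute:
1 = 5 − 2·2
1 = −2·12 + 5·5
1 = 5·17 − 7·12
1 = −7·29 + 12·17
1 = 12·46 − 19·29
1 = −19·75 + 31·46
1 = 31·121 − 50·75
1 = −50·438 + 181·121
1 = 181·1435 − 593·438
1 = −593·1873 + 774·1435
1 = 774·8927 − 3689·1873
1 = −3689·10800 + 4463·8927
So 8927·4463 ≡ 1 (mod 10800), hence d = 4463.

4463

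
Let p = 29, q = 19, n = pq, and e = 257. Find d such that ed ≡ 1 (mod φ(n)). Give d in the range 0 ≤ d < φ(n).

φ(n) = (p−1)(q−1) = 28·18 = 504.
Need d with 257·d ≡ 1 (mod 504). Apply the extended Euclidean algorithm:
504 = 1*257 + 247
257 = 1*247 + 10
247 = 24*10 + 7
10 = 1*7 + 3
7 = 2*3 + 1
3 = 3*1 + 0
Back-substitute:
1 = 7 − 2·3
1 = −2·10 + 3·7
1 = 3·247 − 74·10
1 = −74·257 + 77·247
1 = 77·504 − 151·257
So 257·(-151) ≡ 1 (mod 504), hence d ≡ -151 ≡ 353 (mod 504).

353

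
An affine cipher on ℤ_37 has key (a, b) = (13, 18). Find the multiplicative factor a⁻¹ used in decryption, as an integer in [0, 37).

20

Apply the Euclidean algorithm to 37 and 13:
37 = 2×13 + 11
13 = 1×11 + 2
11 = 5×2 + 1
2 = 2×1 + 0
The gcd is 1. Working backward:
1 = 11 − 5·2
1 = −5·13 + 6·11
1 = 6·37 − 17·13
So 13·(-17) ≡ 1 (mod 37), and -17 ≡ 20 (mod 37).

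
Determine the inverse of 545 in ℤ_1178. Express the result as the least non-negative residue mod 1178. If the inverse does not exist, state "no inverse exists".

763

Run Euclid on (1178, 545):
1178 = 2*545 + 88
545 = 6*88 + 17
88 = 5*17 + 3
17 = 5*3 + 2
3 = 1*2 + 1
2 = 2*1 + 0
The gcd is 1. Working backward:
1 = 3 − 2
1 = −17 + 6·3
1 = 6·88 − 31·17
1 = −31·545 + 192·88
1 = 192·1178 − 415·545
Hence 545⁻¹ ≡ -415 ≡ 763 (mod 1178).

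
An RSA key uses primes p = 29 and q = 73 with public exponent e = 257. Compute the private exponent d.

353

φ(n) = (p−1)(q−1) = 28·72 = 2016.
Need d with 257·d ≡ 1 (mod 2016). Apply the extended Euclidean algorithm:
2016 = 7·257 + 217
257 = 1·217 + 40
217 = 5·40 + 17
40 = 2·17 + 6
17 = 2·6 + 5
6 = 1·5 + 1
5 = 5·1 + 0
Back-substitute:
1 = 6 − 5
1 = −17 + 3·6
1 = 3·40 − 7·17
1 = −7·217 + 38·40
1 = 38·257 − 45·217
1 = −45·2016 + 353·257
So 257·353 ≡ 1 (mod 2016), hence d = 353.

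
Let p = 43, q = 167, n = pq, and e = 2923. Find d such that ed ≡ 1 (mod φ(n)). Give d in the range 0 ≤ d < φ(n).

φ(n) = (p−1)(q−1) = 42·166 = 6972.
Need d with 2923·d ≡ 1 (mod 6972). Apply the extended Euclidean algorithm:
6972 = 2*2923 + 1126
2923 = 2*1126 + 671
1126 = 1*671 + 455
671 = 1*455 + 216
455 = 2*216 + 23
216 = 9*23 + 9
23 = 2*9 + 5
9 = 1*5 + 4
5 = 1*4 + 1
4 = 4*1 + 0
Back-substitute:
1 = 5 − 4
1 = −9 + 2·5
1 = 2·23 − 5·9
1 = −5·216 + 47·23
1 = 47·455 − 99·216
1 = −99·671 + 146·455
1 = 146·1126 − 245·671
1 = −245·2923 + 636·1126
1 = 636·6972 − 1517·2923
So 2923·(-1517) ≡ 1 (mod 6972), hence d ≡ -1517 ≡ 5455 (mod 6972).

5455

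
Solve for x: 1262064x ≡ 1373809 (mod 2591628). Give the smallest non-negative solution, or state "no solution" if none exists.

gcd(1262064, 2591628):
2591628 = 2×1262064 + 67500
1262064 = 18×67500 + 47064
67500 = 1×47064 + 20436
47064 = 2×20436 + 6192
20436 = 3×6192 + 1860
6192 = 3×1860 + 612
1860 = 3×612 + 24
612 = 25×24 + 12
24 = 2×12 + 0
gcd = 12, but 12 ∤ 1373809, so the congruence has no solution.

no solution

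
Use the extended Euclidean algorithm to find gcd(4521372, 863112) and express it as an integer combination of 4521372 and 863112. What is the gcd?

Repeated division:
4521372 = 5·863112 + 205812
863112 = 4·205812 + 39864
205812 = 5·39864 + 6492
39864 = 6·6492 + 912
6492 = 7·912 + 108
912 = 8·108 + 48
108 = 2·48 + 12
48 = 4·12 + 0
gcd(4521372, 863112) = 12.
Back-substituting:
12 = 108 − 2·48
12 = −2·912 + 17·108
12 = 17·6492 − 121·912
12 = −121·39864 + 743·6492
12 = 743·205812 − 3836·39864
12 = −3836·863112 + 16087·205812
12 = 16087·4521372 − 84271·863112
So 12 = (16087)·4521372 + (-84271)·863112.

12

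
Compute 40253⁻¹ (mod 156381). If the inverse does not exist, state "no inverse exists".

100562

Apply the Euclidean algorithm to 156381 and 40253:
156381 = 3*40253 + 35622
40253 = 1*35622 + 4631
35622 = 7*4631 + 3205
4631 = 1*3205 + 1426
3205 = 2*1426 + 353
1426 = 4*353 + 14
353 = 25*14 + 3
14 = 4*3 + 2
3 = 1*2 + 1
2 = 2*1 + 0
The gcd is 1. Working backward:
1 = 3 − 2
1 = −14 + 5·3
1 = 5·353 − 126·14
1 = −126·1426 + 509·353
1 = 509·3205 − 1144·1426
1 = −1144·4631 + 1653·3205
1 = 1653·35622 − 12715·4631
1 = −12715·40253 + 14368·35622
1 = 14368·156381 − 55819·40253
So 40253·(-55819) ≡ 1 (mod 156381), and -55819 ≡ 100562 (mod 156381).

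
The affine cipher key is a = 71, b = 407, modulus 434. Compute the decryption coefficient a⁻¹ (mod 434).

Run Euclid on (434, 71):
434 = 6·71 + 8
71 = 8·8 + 7
8 = 1·7 + 1
7 = 7·1 + 0
The gcd is 1. Working backward:
1 = 8 − 7
1 = −71 + 9·8
1 = 9·434 − 55·71
Thus 71·(-55) ≡ 1 (mod 434); reducing, -55 mod 434 = 379.

379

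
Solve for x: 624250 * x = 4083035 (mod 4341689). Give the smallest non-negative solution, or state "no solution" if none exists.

112574

First find gcd(624250, 4341689):
4341689 = 6*624250 + 596189
624250 = 1*596189 + 28061
596189 = 21*28061 + 6908
28061 = 4*6908 + 429
6908 = 16*429 + 44
429 = 9*44 + 33
44 = 1*33 + 11
33 = 3*11 + 0
gcd = 11 and 11 | 4083035, so solutions exist. Divide through by 11: 56750x ≡ 371185 (mod 394699).
Now find 56750⁻¹ mod 394699:
394699 = 6*56750 + 54199
56750 = 1*54199 + 2551
54199 = 21*2551 + 628
2551 = 4*628 + 39
628 = 16*39 + 4
39 = 9*4 + 3
4 = 1*3 + 1
3 = 3*1 + 0
Back-substitute:
1 = 4 − 3
1 = −39 + 10·4
1 = 10·628 − 161·39
1 = −161·2551 + 654·628
1 = 654·54199 − 13895·2551
1 = −13895·56750 + 14549·54199
1 = 14549·394699 − 101189·56750
So 56750·(-101189) ≡ 1 (mod 394699), i.e. 56750⁻¹ ≡ 293510.
Then x ≡ 293510·371185 ≡ 112574 (mod 394699); the smallest non-negative solution is x = 112574.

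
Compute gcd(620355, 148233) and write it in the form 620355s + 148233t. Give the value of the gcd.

3

Euclidean algorithm:
620355 = 4·148233 + 27423
148233 = 5·27423 + 11118
27423 = 2·11118 + 5187
11118 = 2·5187 + 744
5187 = 6·744 + 723
744 = 1·723 + 21
723 = 34·21 + 9
21 = 2·9 + 3
9 = 3·3 + 0
gcd(620355, 148233) = 3.
Express as a combination:
3 = 21 − 2·9
3 = −2·723 + 69·21
3 = 69·744 − 71·723
3 = −71·5187 + 495·744
3 = 495·11118 − 1061·5187
3 = −1061·27423 + 2617·11118
3 = 2617·148233 − 14146·27423
3 = −14146·620355 + 59201·148233
So 3 = (-14146)·620355 + (59201)·148233.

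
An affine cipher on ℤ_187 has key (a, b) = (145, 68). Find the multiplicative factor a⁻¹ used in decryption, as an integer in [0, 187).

Extended Euclidean algorithm:
187 = 1*145 + 42
145 = 3*42 + 19
42 = 2*19 + 4
19 = 4*4 + 3
4 = 1*3 + 1
3 = 3*1 + 0
Since gcd(145, 187) = 1, back-substitute to write 1 as a combination:
1 = 4 − 3
1 = −19 + 5·4
1 = 5·42 − 11·19
1 = −11·145 + 38·42
1 = 38·187 − 49·145
Thus 145·(-49) ≡ 1 (mod 187); reducing, -49 mod 187 = 138.

138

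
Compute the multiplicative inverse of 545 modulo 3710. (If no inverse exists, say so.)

Compute gcd(545, 3710):
3710 = 6×545 + 440
545 = 1×440 + 105
440 = 4×105 + 20
105 = 5×20 + 5
20 = 4×5 + 0
Since gcd = 5 > 1, 545 is not a unit mod 3710.

no inverse exists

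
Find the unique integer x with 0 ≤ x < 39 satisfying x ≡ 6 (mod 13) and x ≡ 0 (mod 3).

6

Write x = 6 + 13·k. Then 13·k ≡ 0 − 6 ≡ 0 (mod 3).
Need 13⁻¹ mod 3. Extended Euclid on (3, 1):
3 = 3×1 + 0
13⁻¹ ≡ 1 (mod 3), so k ≡ 1·0 ≡ 0 (mod 3).
x = 6 + 13·0 = 6.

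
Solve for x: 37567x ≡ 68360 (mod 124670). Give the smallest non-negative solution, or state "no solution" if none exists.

First find gcd(37567, 124670):
124670 = 3×37567 + 11969
37567 = 3×11969 + 1660
11969 = 7×1660 + 349
1660 = 4×349 + 264
349 = 1×264 + 85
264 = 3×85 + 9
85 = 9×9 + 4
9 = 2×4 + 1
4 = 4×1 + 0
gcd = 1, so a unique solution mod 124670 exists.
Back-substitute for the Bézout coefficients:
1 = 9 − 2·4
1 = −2·85 + 19·9
1 = 19·264 − 59·85
1 = −59·349 + 78·264
1 = 78·1660 − 371·349
1 = −371·11969 + 2675·1660
1 = 2675·37567 − 8396·11969
1 = −8396·124670 + 27863·37567
So 37567·(27863) ≡ 1 (mod 124670), giving 37567⁻¹ ≡ 27863.
x ≡ 37567⁻¹·68360 ≡ 27863·68360 ≡ 6420 (mod 124670).

6420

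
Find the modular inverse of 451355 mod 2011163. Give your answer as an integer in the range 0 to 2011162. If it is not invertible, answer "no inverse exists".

gcd(2011163, 451355) by repeated division:
2011163 = 4×451355 + 205743
451355 = 2×205743 + 39869
205743 = 5×39869 + 6398
39869 = 6×6398 + 1481
6398 = 4×1481 + 474
1481 = 3×474 + 59
474 = 8×59 + 2
59 = 29×2 + 1
2 = 2×1 + 0
Since gcd(451355, 2011163) = 1, back-substitute to write 1 as a combination:
1 = 59 − 29·2
1 = −29·474 + 233·59
1 = 233·1481 − 728·474
1 = −728·6398 + 3145·1481
1 = 3145·39869 − 19598·6398
1 = −19598·205743 + 101135·39869
1 = 101135·451355 − 221868·205743
1 = −221868·2011163 + 988607·451355
So 451355·988607 ≡ 1 (mod 2011163).

988607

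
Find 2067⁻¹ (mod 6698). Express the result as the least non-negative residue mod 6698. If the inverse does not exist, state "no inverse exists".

2035

Apply the Euclidean algorithm to 6698 and 2067:
6698 = 3×2067 + 497
2067 = 4×497 + 79
497 = 6×79 + 23
79 = 3×23 + 10
23 = 2×10 + 3
10 = 3×3 + 1
3 = 3×1 + 0
Since gcd(2067, 6698) = 1, back-substitute to write 1 as a combination:
1 = 10 − 3·3
1 = −3·23 + 7·10
1 = 7·79 − 24·23
1 = −24·497 + 151·79
1 = 151·2067 − 628·497
1 = −628·6698 + 2035·2067
So 2067·2035 ≡ 1 (mod 6698).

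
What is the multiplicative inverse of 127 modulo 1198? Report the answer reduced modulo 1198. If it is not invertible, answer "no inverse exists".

283

Apply the Euclidean algorithm to 1198 and 127:
1198 = 9*127 + 55
127 = 2*55 + 17
55 = 3*17 + 4
17 = 4*4 + 1
4 = 4*1 + 0
Since gcd(127, 1198) = 1, back-substitute to write 1 as a combination:
1 = 17 − 4·4
1 = −4·55 + 13·17
1 = 13·127 − 30·55
1 = −30·1198 + 283·127
So 127·283 ≡ 1 (mod 1198).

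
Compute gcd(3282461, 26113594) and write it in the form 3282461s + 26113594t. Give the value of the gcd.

Apply Euclid's algorithm to 26113594 and 3282461:
26113594 = 7×3282461 + 3136367
3282461 = 1×3136367 + 146094
3136367 = 21×146094 + 68393
146094 = 2×68393 + 9308
68393 = 7×9308 + 3237
9308 = 2×3237 + 2834
3237 = 1×2834 + 403
2834 = 7×403 + 13
403 = 31×13 + 0
gcd(3282461, 26113594) = 13.
Back-substituting:
13 = 2834 − 7·403
13 = −7·3237 + 8·2834
13 = 8·9308 − 23·3237
13 = −23·68393 + 169·9308
13 = 169·146094 − 361·68393
13 = −361·3136367 + 7750·146094
13 = 7750·3282461 − 8111·3136367
13 = −8111·26113594 + 64527·3282461
So 13 = (-8111)·26113594 + (64527)·3282461.

13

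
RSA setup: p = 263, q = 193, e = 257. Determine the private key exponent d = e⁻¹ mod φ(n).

φ(n) = (p−1)(q−1) = 262·192 = 50304.
Need d with 257·d ≡ 1 (mod 50304). Apply the extended Euclidean algorithm:
50304 = 195×257 + 189
257 = 1×189 + 68
189 = 2×68 + 53
68 = 1×53 + 15
53 = 3×15 + 8
15 = 1×8 + 7
8 = 1×7 + 1
7 = 7×1 + 0
Back-substitute:
1 = 8 − 7
1 = −15 + 2·8
1 = 2·53 − 7·15
1 = −7·68 + 9·53
1 = 9·189 − 25·68
1 = −25·257 + 34·189
1 = 34·50304 − 6655·257
So 257·(-6655) ≡ 1 (mod 50304), hence d ≡ -6655 ≡ 43649 (mod 50304).

43649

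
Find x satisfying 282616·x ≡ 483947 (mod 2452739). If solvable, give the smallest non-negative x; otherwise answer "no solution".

1101910

First find gcd(282616, 2452739):
2452739 = 8×282616 + 191811
282616 = 1×191811 + 90805
191811 = 2×90805 + 10201
90805 = 8×10201 + 9197
10201 = 1×9197 + 1004
9197 = 9×1004 + 161
1004 = 6×161 + 38
161 = 4×38 + 9
38 = 4×9 + 2
9 = 4×2 + 1
2 = 2×1 + 0
gcd = 1, so a unique solution mod 2452739 exists.
Back-substitute for the Bézout coefficients:
1 = 9 − 4·2
1 = −4·38 + 17·9
1 = 17·161 − 72·38
1 = −72·1004 + 449·161
1 = 449·9197 − 4113·1004
1 = −4113·10201 + 4562·9197
1 = 4562·90805 − 40609·10201
1 = −40609·191811 + 85780·90805
1 = 85780·282616 − 126389·191811
1 = −126389·2452739 + 1096892·282616
So 282616·(1096892) ≡ 1 (mod 2452739), giving 282616⁻¹ ≡ 1096892.
x ≡ 282616⁻¹·483947 ≡ 1096892·483947 ≡ 1101910 (mod 2452739).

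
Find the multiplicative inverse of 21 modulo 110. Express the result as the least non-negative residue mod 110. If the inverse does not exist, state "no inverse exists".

Extended Euclidean algorithm:
110 = 5×21 + 5
21 = 4×5 + 1
5 = 5×1 + 0
The gcd is 1. Working backward:
1 = 21 − 4·5
1 = −4·110 + 21·21
So 21·21 ≡ 1 (mod 110).

21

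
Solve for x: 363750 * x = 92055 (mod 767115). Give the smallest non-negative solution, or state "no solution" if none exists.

First find gcd(363750, 767115):
767115 = 2*363750 + 39615
363750 = 9*39615 + 7215
39615 = 5*7215 + 3540
7215 = 2*3540 + 135
3540 = 26*135 + 30
135 = 4*30 + 15
30 = 2*15 + 0
gcd = 15 and 15 | 92055, so solutions exist. Divide through by 15: 24250x ≡ 6137 (mod 51141).
Now find 24250⁻¹ mod 51141:
51141 = 2*24250 + 2641
24250 = 9*2641 + 481
2641 = 5*481 + 236
481 = 2*236 + 9
236 = 26*9 + 2
9 = 4*2 + 1
2 = 2*1 + 0
Back-substitute:
1 = 9 − 4·2
1 = −4·236 + 105·9
1 = 105·481 − 214·236
1 = −214·2641 + 1175·481
1 = 1175·24250 − 10789·2641
1 = −10789·51141 + 22753·24250
So 24250⁻¹ ≡ 22753 (mod 51141).
Then x ≡ 22753·6137 ≡ 20231 (mod 51141); the smallest non-negative solution is x = 20231.

20231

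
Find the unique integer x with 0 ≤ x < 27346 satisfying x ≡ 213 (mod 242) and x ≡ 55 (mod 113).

Write x = 213 + 242·k. Then 242·k ≡ 55 − 213 ≡ 68 (mod 113).
Need 242⁻¹ mod 113. Extended Euclid on (113, 16):
113 = 7·16 + 1
16 = 16·1 + 0
Back-substitute:
1 = 113 − 7·16
242⁻¹ ≡ 106 (mod 113), so k ≡ 106·68 ≡ 89 (mod 113).
x = 213 + 242·89 = 21751.

21751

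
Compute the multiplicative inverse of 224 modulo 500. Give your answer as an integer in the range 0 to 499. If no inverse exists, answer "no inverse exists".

Compute gcd(224, 500):
500 = 2*224 + 52
224 = 4*52 + 16
52 = 3*16 + 4
16 = 4*4 + 0
The gcd is 4, not 1, hence no inverse exists.

no inverse exists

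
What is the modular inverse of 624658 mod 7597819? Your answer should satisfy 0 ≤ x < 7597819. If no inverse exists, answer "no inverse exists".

1883819

Apply the Euclidean algorithm to 7597819 and 624658:
7597819 = 12*624658 + 101923
624658 = 6*101923 + 13120
101923 = 7*13120 + 10083
13120 = 1*10083 + 3037
10083 = 3*3037 + 972
3037 = 3*972 + 121
972 = 8*121 + 4
121 = 30*4 + 1
4 = 4*1 + 0
gcd = 1, so the inverse exists. Back-substitute:
1 = 121 − 30·4
1 = −30·972 + 241·121
1 = 241·3037 − 753·972
1 = −753·10083 + 2500·3037
1 = 2500·13120 − 3253·10083
1 = −3253·101923 + 25271·13120
1 = 25271·624658 − 154879·101923
1 = −154879·7597819 + 1883819·624658
So 624658·1883819 ≡ 1 (mod 7597819).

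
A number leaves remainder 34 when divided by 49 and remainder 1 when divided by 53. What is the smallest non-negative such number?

2386

Write x = 34 + 49·k. Then 49·k ≡ 1 − 34 ≡ 20 (mod 53).
Need 49⁻¹ mod 53. Extended Euclid on (53, 49):
53 = 1·49 + 4
49 = 12·4 + 1
4 = 4·1 + 0
Back-substitute:
1 = 49 − 12·4
1 = −12·53 + 13·49
49⁻¹ ≡ 13 (mod 53), so k ≡ 13·20 ≡ 48 (mod 53).
x = 34 + 49·48 = 2386.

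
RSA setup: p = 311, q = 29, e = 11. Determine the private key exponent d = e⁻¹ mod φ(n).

φ(n) = (p−1)(q−1) = 310·28 = 8680.
Need d with 11·d ≡ 1 (mod 8680). Apply the extended Euclidean algorithm:
8680 = 789×11 + 1
11 = 11×1 + 0
Back-substitute:
1 = 8680 − 789·11
So 11·(-789) ≡ 1 (mod 8680), hence d ≡ -789 ≡ 7891 (mod 8680).

7891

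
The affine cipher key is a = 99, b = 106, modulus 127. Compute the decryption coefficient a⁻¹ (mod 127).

Extended Euclidean algorithm:
127 = 1*99 + 28
99 = 3*28 + 15
28 = 1*15 + 13
15 = 1*13 + 2
13 = 6*2 + 1
2 = 2*1 + 0
Since gcd(99, 127) = 1, back-substitute to write 1 as a combination:
1 = 13 − 6·2
1 = −6·15 + 7·13
1 = 7·28 − 13·15
1 = −13·99 + 46·28
1 = 46·127 − 59·99
Thus 99·(-59) ≡ 1 (mod 127); reducing, -59 mod 127 = 68.

68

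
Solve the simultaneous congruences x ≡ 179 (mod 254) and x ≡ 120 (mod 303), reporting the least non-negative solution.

Write x = 179 + 254·k. Then 254·k ≡ 120 − 179 ≡ 244 (mod 303).
Need 254⁻¹ mod 303. Extended Euclid on (303, 254):
303 = 1·254 + 49
254 = 5·49 + 9
49 = 5·9 + 4
9 = 2·4 + 1
4 = 4·1 + 0
Back-substitute:
1 = 9 − 2·4
1 = −2·49 + 11·9
1 = 11·254 − 57·49
1 = −57·303 + 68·254
254⁻¹ ≡ 68 (mod 303), so k ≡ 68·244 ≡ 230 (mod 303).
x = 179 + 254·230 = 58599.

58599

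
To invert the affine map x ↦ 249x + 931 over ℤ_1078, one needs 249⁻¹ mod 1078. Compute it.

723

Apply the Euclidean algorithm to 1078 and 249:
1078 = 4·249 + 82
249 = 3·82 + 3
82 = 27·3 + 1
3 = 3·1 + 0
The gcd is 1. Working backward:
1 = 82 − 27·3
1 = −27·249 + 82·82
1 = 82·1078 − 355·249
Hence 249⁻¹ ≡ -355 ≡ 723 (mod 1078).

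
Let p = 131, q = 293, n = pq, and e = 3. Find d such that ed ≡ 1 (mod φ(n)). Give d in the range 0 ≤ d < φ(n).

25307

φ(n) = (p−1)(q−1) = 130·292 = 37960.
Need d with 3·d ≡ 1 (mod 37960). Apply the extended Euclidean algorithm:
37960 = 12653×3 + 1
3 = 3×1 + 0
Back-substitute:
1 = 37960 − 12653·3
So 3·(-12653) ≡ 1 (mod 37960), hence d ≡ -12653 ≡ 25307 (mod 37960).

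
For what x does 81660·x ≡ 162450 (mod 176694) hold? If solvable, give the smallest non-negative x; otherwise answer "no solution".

First find gcd(81660, 176694):
176694 = 2*81660 + 13374
81660 = 6*13374 + 1416
13374 = 9*1416 + 630
1416 = 2*630 + 156
630 = 4*156 + 6
156 = 26*6 + 0
gcd = 6 and 6 | 162450, so solutions exist. Divide through by 6: 13610x ≡ 27075 (mod 29449).
Now find 13610⁻¹ mod 29449:
29449 = 2×13610 + 2229
13610 = 6×2229 + 236
2229 = 9×236 + 105
236 = 2×105 + 26
105 = 4×26 + 1
26 = 26×1 + 0
Back-substitute:
1 = 105 − 4·26
1 = −4·236 + 9·105
1 = 9·2229 − 85·236
1 = −85·13610 + 519·2229
1 = 519·29449 − 1123·13610
So 13610·(-1123) ≡ 1 (mod 29449), i.e. 13610⁻¹ ≡ 28326.
Then x ≡ 28326·27075 ≡ 15592 (mod 29449); the smallest non-negative solution is x = 15592.

15592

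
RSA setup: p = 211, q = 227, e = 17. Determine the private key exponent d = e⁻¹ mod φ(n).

φ(n) = (p−1)(q−1) = 210·226 = 47460.
Need d with 17·d ≡ 1 (mod 47460). Apply the extended Euclidean algorithm:
47460 = 2791*17 + 13
17 = 1*13 + 4
13 = 3*4 + 1
4 = 4*1 + 0
Back-substitute:
1 = 13 − 3·4
1 = −3·17 + 4·13
1 = 4·47460 − 11167·17
So 17·(-11167) ≡ 1 (mod 47460), hence d ≡ -11167 ≡ 36293 (mod 47460).

36293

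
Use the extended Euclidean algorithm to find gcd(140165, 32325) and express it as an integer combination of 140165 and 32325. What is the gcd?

5

Euclidean algorithm:
140165 = 4·32325 + 10865
32325 = 2·10865 + 10595
10865 = 1·10595 + 270
10595 = 39·270 + 65
270 = 4·65 + 10
65 = 6·10 + 5
10 = 2·5 + 0
gcd(140165, 32325) = 5.
Back-substituting:
5 = 65 − 6·10
5 = −6·270 + 25·65
5 = 25·10595 − 981·270
5 = −981·10865 + 1006·10595
5 = 1006·32325 − 2993·10865
5 = −2993·140165 + 12978·32325
So 5 = (-2993)·140165 + (12978)·32325.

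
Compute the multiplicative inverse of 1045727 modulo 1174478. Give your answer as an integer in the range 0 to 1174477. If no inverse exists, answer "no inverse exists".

Extended Euclidean algorithm:
1174478 = 1·1045727 + 128751
1045727 = 8·128751 + 15719
128751 = 8·15719 + 2999
15719 = 5·2999 + 724
2999 = 4·724 + 103
724 = 7·103 + 3
103 = 34·3 + 1
3 = 3·1 + 0
The gcd is 1. Working backward:
1 = 103 − 34·3
1 = −34·724 + 239·103
1 = 239·2999 − 990·724
1 = −990·15719 + 5189·2999
1 = 5189·128751 − 42502·15719
1 = −42502·1045727 + 345205·128751
1 = 345205·1174478 − 387707·1045727
Hence 1045727⁻¹ ≡ -387707 ≡ 786771 (mod 1174478).

786771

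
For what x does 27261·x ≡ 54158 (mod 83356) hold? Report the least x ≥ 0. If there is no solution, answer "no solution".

First find gcd(27261, 83356):
83356 = 3·27261 + 1573
27261 = 17·1573 + 520
1573 = 3·520 + 13
520 = 40·13 + 0
gcd = 13 and 13 | 54158, so solutions exist. Divide through by 13: 2097x ≡ 4166 (mod 6412).
Now find 2097⁻¹ mod 6412:
6412 = 3*2097 + 121
2097 = 17*121 + 40
121 = 3*40 + 1
40 = 40*1 + 0
Back-substitute:
1 = 121 − 3·40
1 = −3·2097 + 52·121
1 = 52·6412 − 159·2097
So 2097·(-159) ≡ 1 (mod 6412), i.e. 2097⁻¹ ≡ 6253.
Then x ≡ 6253·4166 ≡ 4454 (mod 6412); the smallest non-negative solution is x = 4454.

4454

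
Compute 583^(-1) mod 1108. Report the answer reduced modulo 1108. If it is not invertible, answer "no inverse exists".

Extended Euclidean algorithm:
1108 = 1*583 + 525
583 = 1*525 + 58
525 = 9*58 + 3
58 = 19*3 + 1
3 = 3*1 + 0
Since gcd(583, 1108) = 1, back-substitute to write 1 as a combination:
1 = 58 − 19·3
1 = −19·525 + 172·58
1 = 172·583 − 191·525
1 = −191·1108 + 363·583
So 583·363 ≡ 1 (mod 1108).

363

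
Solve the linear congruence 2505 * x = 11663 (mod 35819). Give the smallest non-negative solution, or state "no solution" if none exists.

First find gcd(2505, 35819):
35819 = 14·2505 + 749
2505 = 3·749 + 258
749 = 2·258 + 233
258 = 1·233 + 25
233 = 9·25 + 8
25 = 3·8 + 1
8 = 8·1 + 0
gcd = 1, so a unique solution mod 35819 exists.
Back-substitute for the Bézout coefficients:
1 = 25 − 3·8
1 = −3·233 + 28·25
1 = 28·258 − 31·233
1 = −31·749 + 90·258
1 = 90·2505 − 301·749
1 = −301·35819 + 4304·2505
So 2505·(4304) ≡ 1 (mod 35819), giving 2505⁻¹ ≡ 4304.
x ≡ 2505⁻¹·11663 ≡ 4304·11663 ≡ 15133 (mod 35819).

15133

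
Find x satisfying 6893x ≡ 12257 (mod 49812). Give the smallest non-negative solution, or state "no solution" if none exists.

22729

First find gcd(6893, 49812):
49812 = 7·6893 + 1561
6893 = 4·1561 + 649
1561 = 2·649 + 263
649 = 2·263 + 123
263 = 2·123 + 17
123 = 7·17 + 4
17 = 4·4 + 1
4 = 4·1 + 0
gcd = 1, so a unique solution mod 49812 exists.
Back-substitute for the Bézout coefficients:
1 = 17 − 4·4
1 = −4·123 + 29·17
1 = 29·263 − 62·123
1 = −62·649 + 153·263
1 = 153·1561 − 368·649
1 = −368·6893 + 1625·1561
1 = 1625·49812 − 11743·6893
So 6893·(-11743) ≡ 1 (mod 49812), giving 6893⁻¹ ≡ 38069.
x ≡ 6893⁻¹·12257 ≡ 38069·12257 ≡ 22729 (mod 49812).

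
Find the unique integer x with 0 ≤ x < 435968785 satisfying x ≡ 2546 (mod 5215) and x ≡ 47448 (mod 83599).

406923781

Write x = 2546 + 5215·k. Then 5215·k ≡ 47448 − 2546 ≡ 44902 (mod 83599).
Need 5215⁻¹ mod 83599. Extended Euclid on (83599, 5215):
83599 = 16*5215 + 159
5215 = 32*159 + 127
159 = 1*127 + 32
127 = 3*32 + 31
32 = 1*31 + 1
31 = 31*1 + 0
Back-substitute:
1 = 32 − 31
1 = −127 + 4·32
1 = 4·159 − 5·127
1 = −5·5215 + 164·159
1 = 164·83599 − 2629·5215
5215⁻¹ ≡ 80970 (mod 83599), so k ≡ 80970·44902 ≡ 78029 (mod 83599).
x = 2546 + 5215·78029 = 406923781.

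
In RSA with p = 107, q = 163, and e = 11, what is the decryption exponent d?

15611

φ(n) = (p−1)(q−1) = 106·162 = 17172.
Need d with 11·d ≡ 1 (mod 17172). Apply the extended Euclidean algorithm:
17172 = 1561·11 + 1
11 = 11·1 + 0
Back-substitute:
1 = 17172 − 1561·11
So 11·(-1561) ≡ 1 (mod 17172), hence d ≡ -1561 ≡ 15611 (mod 17172).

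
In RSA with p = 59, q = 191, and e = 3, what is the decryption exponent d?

7347

φ(n) = (p−1)(q−1) = 58·190 = 11020.
Need d with 3·d ≡ 1 (mod 11020). Apply the extended Euclidean algorithm:
11020 = 3673·3 + 1
3 = 3·1 + 0
Back-substitute:
1 = 11020 − 3673·3
So 3·(-3673) ≡ 1 (mod 11020), hence d ≡ -3673 ≡ 7347 (mod 11020).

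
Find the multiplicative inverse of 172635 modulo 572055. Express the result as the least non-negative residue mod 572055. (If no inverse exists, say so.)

Euclidean algorithm on 572055, 172635:
572055 = 3*172635 + 54150
172635 = 3*54150 + 10185
54150 = 5*10185 + 3225
10185 = 3*3225 + 510
3225 = 6*510 + 165
510 = 3*165 + 15
165 = 11*15 + 0
gcd(172635, 572055) = 15 ≠ 1, so 172635 has no multiplicative inverse modulo 572055.

no inverse exists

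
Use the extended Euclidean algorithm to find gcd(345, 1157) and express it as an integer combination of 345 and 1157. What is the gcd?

Apply Euclid's algorithm to 1157 and 345:
1157 = 3×345 + 122
345 = 2×122 + 101
122 = 1×101 + 21
101 = 4×21 + 17
21 = 1×17 + 4
17 = 4×4 + 1
4 = 4×1 + 0
gcd(345, 1157) = 1.
Express as a combination:
1 = 17 − 4·4
1 = −4·21 + 5·17
1 = 5·101 − 24·21
1 = −24·122 + 29·101
1 = 29·345 − 82·122
1 = −82·1157 + 275·345
So 1 = (-82)·1157 + (275)·345.

1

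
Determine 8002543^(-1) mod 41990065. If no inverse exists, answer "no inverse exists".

18718202

Extended Euclidean algorithm:
41990065 = 5*8002543 + 1977350
8002543 = 4*1977350 + 93143
1977350 = 21*93143 + 21347
93143 = 4*21347 + 7755
21347 = 2*7755 + 5837
7755 = 1*5837 + 1918
5837 = 3*1918 + 83
1918 = 23*83 + 9
83 = 9*9 + 2
9 = 4*2 + 1
2 = 2*1 + 0
gcd = 1, so the inverse exists. Back-substitute:
1 = 9 − 4·2
1 = −4·83 + 37·9
1 = 37·1918 − 855·83
1 = −855·5837 + 2602·1918
1 = 2602·7755 − 3457·5837
1 = −3457·21347 + 9516·7755
1 = 9516·93143 − 41521·21347
1 = −41521·1977350 + 881457·93143
1 = 881457·8002543 − 3567349·1977350
1 = −3567349·41990065 + 18718202·8002543
So 8002543·18718202 ≡ 1 (mod 41990065).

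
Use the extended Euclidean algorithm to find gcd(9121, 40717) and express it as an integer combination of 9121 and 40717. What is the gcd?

Repeated division:
40717 = 4×9121 + 4233
9121 = 2×4233 + 655
4233 = 6×655 + 303
655 = 2×303 + 49
303 = 6×49 + 9
49 = 5×9 + 4
9 = 2×4 + 1
4 = 4×1 + 0
gcd(9121, 40717) = 1.
Back-substituting:
1 = 9 − 2·4
1 = −2·49 + 11·9
1 = 11·303 − 68·49
1 = −68·655 + 147·303
1 = 147·4233 − 950·655
1 = −950·9121 + 2047·4233
1 = 2047·40717 − 9138·9121
So 1 = (2047)·40717 + (-9138)·9121.

1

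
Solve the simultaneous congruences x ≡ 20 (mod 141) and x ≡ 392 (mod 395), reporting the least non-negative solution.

Write x = 20 + 141·k. Then 141·k ≡ 392 − 20 ≡ 372 (mod 395).
Need 141⁻¹ mod 395. Extended Euclid on (395, 141):
395 = 2·141 + 113
141 = 1·113 + 28
113 = 4·28 + 1
28 = 28·1 + 0
Back-substitute:
1 = 113 − 4·28
1 = −4·141 + 5·113
1 = 5·395 − 14·141
141⁻¹ ≡ 381 (mod 395), so k ≡ 381·372 ≡ 322 (mod 395).
x = 20 + 141·322 = 45422.

45422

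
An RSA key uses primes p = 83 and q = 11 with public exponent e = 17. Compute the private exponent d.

193

φ(n) = (p−1)(q−1) = 82·10 = 820.
Need d with 17·d ≡ 1 (mod 820). Apply the extended Euclidean algorithm:
820 = 48*17 + 4
17 = 4*4 + 1
4 = 4*1 + 0
Back-substitute:
1 = 17 − 4·4
1 = −4·820 + 193·17
So 17·193 ≡ 1 (mod 820), hence d = 193.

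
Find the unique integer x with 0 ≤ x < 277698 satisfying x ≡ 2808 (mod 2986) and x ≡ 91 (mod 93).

Write x = 2808 + 2986·k. Then 2986·k ≡ 91 − 2808 ≡ 73 (mod 93).
Need 2986⁻¹ mod 93. Extended Euclid on (93, 10):
93 = 9·10 + 3
10 = 3·3 + 1
3 = 3·1 + 0
Back-substitute:
1 = 10 − 3·3
1 = −3·93 + 28·10
2986⁻¹ ≡ 28 (mod 93), so k ≡ 28·73 ≡ 91 (mod 93).
x = 2808 + 2986·91 = 274534.

274534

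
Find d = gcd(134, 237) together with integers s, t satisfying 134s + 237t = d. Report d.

1

Repeated division:
237 = 1·134 + 103
134 = 1·103 + 31
103 = 3·31 + 10
31 = 3·10 + 1
10 = 10·1 + 0
gcd(134, 237) = 1.
Working backward:
1 = 31 − 3·10
1 = −3·103 + 10·31
1 = 10·134 − 13·103
1 = −13·237 + 23·134
So 1 = (-13)·237 + (23)·134.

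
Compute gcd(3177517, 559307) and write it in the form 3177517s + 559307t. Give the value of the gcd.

7

Euclidean algorithm:
3177517 = 5·559307 + 380982
559307 = 1·380982 + 178325
380982 = 2·178325 + 24332
178325 = 7·24332 + 8001
24332 = 3·8001 + 329
8001 = 24·329 + 105
329 = 3·105 + 14
105 = 7·14 + 7
14 = 2·7 + 0
gcd(3177517, 559307) = 7.
Express as a combination:
7 = 105 − 7·14
7 = −7·329 + 22·105
7 = 22·8001 − 535·329
7 = −535·24332 + 1627·8001
7 = 1627·178325 − 11924·24332
7 = −11924·380982 + 25475·178325
7 = 25475·559307 − 37399·380982
7 = −37399·3177517 + 212470·559307
So 7 = (-37399)·3177517 + (212470)·559307.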